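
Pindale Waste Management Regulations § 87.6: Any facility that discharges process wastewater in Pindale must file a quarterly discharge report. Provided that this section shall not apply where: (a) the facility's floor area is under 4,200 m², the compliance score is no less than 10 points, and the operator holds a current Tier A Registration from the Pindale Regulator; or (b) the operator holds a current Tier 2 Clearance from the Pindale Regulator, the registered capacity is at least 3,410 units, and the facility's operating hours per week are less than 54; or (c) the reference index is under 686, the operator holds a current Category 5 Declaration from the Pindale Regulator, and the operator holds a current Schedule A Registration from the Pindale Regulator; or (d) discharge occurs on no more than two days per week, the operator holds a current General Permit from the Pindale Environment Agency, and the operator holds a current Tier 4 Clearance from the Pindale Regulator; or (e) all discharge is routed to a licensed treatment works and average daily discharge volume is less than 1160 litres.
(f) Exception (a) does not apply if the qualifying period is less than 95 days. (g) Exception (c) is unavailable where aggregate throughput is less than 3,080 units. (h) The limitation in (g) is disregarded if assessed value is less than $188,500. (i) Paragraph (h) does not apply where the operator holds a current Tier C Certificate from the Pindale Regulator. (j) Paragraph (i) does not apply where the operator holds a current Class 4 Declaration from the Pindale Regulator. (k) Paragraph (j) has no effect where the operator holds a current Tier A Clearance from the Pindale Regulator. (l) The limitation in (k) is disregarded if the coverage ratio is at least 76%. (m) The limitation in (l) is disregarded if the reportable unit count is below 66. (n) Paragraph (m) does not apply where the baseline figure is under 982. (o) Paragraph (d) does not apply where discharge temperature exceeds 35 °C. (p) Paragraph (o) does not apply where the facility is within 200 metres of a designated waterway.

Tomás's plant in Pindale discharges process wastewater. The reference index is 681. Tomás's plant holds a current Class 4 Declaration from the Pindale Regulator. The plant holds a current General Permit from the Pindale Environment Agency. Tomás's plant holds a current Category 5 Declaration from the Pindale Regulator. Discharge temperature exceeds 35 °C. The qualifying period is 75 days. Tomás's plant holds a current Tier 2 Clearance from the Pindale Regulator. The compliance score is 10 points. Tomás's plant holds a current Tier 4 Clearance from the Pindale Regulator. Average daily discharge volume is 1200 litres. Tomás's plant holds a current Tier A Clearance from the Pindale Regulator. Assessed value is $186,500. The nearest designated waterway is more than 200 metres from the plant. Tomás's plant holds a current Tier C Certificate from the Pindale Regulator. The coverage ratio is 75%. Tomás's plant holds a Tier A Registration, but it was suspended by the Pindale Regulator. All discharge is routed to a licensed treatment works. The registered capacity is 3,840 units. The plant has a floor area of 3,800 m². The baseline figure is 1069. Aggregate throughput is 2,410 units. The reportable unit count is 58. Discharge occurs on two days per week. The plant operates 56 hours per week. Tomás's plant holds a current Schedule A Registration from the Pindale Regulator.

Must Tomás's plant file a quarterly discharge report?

Yes — Tomás's plant must file a quarterly discharge report.

Exception (a) does not apply: no current Tier A Registration is held.
Exception (b) does not apply: the facility's operating hours per week are 56, not less than 54.
Exception (c): the reference index is 681, under the 686 limit; a current Category 5 Declaration is held; a current Schedule A Registration is held — every condition holds. However, paragraphs (g)–(n) must be considered: (g) is triggered — aggregate throughput is 2,410 units, less than the 3,080 units limit. (h) would limit (g) — assessed value is $186,500, less than the $188,500 limit — but (i) sets (h) aside: (i) operates — a current Tier C Certificate is held. (j) would limit (i) — a current Class 4 Declaration is held — but (k) sets (j) aside: (k) operates against (j): a current Tier A Clearance is held. (l), which would lift (k), does not operate here — the coverage ratio is 75%, short of 76%. Exception (c) does not apply.
Exception (d)'s conditions are all satisfied: discharge occurs on no more than two days per week; a current General Permit is held; a current Tier 4 Clearance is held. But: (o) operates — discharge temperature exceeds 35 °C. (p) is not engaged (the plant is more than 200 m from any designated waterway), so (o) stands. So (d) is unavailable.
Exception (e) requires that average daily discharge volume is less than 1160 litres; but average daily discharge volume is 1200 litres, not less than 1160 litres, so (e) is unavailable.
None of the exceptions is available; § 87.6 applies in full.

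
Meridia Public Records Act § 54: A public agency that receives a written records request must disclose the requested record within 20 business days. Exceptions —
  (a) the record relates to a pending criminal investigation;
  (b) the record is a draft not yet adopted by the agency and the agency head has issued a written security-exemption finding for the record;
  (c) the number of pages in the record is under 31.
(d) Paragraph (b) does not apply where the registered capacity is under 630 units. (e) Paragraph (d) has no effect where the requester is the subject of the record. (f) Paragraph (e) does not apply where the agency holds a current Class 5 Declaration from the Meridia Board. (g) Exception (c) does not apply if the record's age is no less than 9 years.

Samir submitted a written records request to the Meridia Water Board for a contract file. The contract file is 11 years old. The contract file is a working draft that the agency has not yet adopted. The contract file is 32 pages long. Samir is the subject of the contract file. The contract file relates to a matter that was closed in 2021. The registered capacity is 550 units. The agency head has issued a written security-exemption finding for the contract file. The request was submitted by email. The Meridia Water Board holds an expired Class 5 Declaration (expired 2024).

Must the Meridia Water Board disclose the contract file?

Exception (a) requires that the record relates to a pending criminal investigation; but the contract file relates to a closed matter, so (a) is unavailable.
Exception (b): the contract file is an unadopted draft; a written security-exemption finding has been issued — every condition holds. Considering the limiting provisions: (d) would limit (b) — the registered capacity is 550 units, under the 630 units limit — but (e) sets (d) aside: (e) is engaged — Samir is the subject of the contract file. (f) is not engaged (no current Class 5 Declaration is held), so (e) stands. (b) remains available.
Exception (c) requires that the number of pages in the record is under 31; but the number of pages in the record is 32, not under 31, so (c) is unavailable.

No — exception (b) applies; the Meridia Water Board is not required to disclose the contract file.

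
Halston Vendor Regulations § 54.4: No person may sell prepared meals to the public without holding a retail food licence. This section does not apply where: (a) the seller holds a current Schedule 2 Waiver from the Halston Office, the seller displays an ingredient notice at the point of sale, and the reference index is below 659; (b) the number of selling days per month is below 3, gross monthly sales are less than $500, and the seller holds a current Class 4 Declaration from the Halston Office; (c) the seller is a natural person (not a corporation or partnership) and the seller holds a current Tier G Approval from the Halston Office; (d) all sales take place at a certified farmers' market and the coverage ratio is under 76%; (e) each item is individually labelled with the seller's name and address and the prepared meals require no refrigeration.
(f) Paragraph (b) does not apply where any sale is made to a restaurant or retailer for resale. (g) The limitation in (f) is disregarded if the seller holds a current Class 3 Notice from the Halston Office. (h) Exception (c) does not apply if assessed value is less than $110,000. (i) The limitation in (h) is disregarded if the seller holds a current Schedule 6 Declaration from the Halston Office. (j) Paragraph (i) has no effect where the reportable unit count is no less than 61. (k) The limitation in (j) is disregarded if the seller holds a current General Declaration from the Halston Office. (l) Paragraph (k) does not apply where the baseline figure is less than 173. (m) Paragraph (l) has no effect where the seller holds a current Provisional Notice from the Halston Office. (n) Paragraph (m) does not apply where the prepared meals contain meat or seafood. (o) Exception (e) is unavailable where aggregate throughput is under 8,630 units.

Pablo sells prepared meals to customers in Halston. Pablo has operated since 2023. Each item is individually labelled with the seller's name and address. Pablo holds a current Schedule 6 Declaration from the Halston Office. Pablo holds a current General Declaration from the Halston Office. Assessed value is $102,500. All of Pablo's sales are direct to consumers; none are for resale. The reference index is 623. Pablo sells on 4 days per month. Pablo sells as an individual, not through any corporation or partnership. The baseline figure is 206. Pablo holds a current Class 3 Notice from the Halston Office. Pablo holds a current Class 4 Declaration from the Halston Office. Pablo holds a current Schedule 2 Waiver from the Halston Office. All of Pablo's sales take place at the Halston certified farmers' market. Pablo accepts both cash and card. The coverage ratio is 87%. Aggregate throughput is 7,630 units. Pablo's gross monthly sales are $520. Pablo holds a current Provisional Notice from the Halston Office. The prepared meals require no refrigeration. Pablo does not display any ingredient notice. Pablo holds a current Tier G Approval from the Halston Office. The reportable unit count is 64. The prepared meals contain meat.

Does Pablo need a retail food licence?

Exception (a) fails — no ingredient notice is displayed.
Exception (b) does not apply: the number of selling days per month is 4, not below 3.
Exception (c)'s conditions are all satisfied: the seller is a natural person; a current Tier G Approval is held. As to paragraphs (h)–(n): (h) would limit (c) — assessed value is $102,500, less than the $110,000 limit — but (i) sets (h) aside: (i) operates against (h): a current Schedule 6 Declaration is held. (j) would limit (i) — the reportable unit count is 64, meeting the 61 threshold — but (k) sets (j) aside: (k) operates against (j): a current General Declaration is held. (l), which would lift (k), is inapplicable — the baseline figure is 206, not less than 173. (c) remains available.
Exception (d) does not apply: the coverage ratio is 87%, not under 76%.
Exception (e) is satisfied on its face — items are individually labelled; the prepared meals are shelf-stable. But applying paragraph (o): (o) operates against (e): aggregate throughput is 7,630 units, under the 8,630 units limit. So (e) is unavailable.

No — exception (c) applies; Pablo is not required to hold a retail food licence.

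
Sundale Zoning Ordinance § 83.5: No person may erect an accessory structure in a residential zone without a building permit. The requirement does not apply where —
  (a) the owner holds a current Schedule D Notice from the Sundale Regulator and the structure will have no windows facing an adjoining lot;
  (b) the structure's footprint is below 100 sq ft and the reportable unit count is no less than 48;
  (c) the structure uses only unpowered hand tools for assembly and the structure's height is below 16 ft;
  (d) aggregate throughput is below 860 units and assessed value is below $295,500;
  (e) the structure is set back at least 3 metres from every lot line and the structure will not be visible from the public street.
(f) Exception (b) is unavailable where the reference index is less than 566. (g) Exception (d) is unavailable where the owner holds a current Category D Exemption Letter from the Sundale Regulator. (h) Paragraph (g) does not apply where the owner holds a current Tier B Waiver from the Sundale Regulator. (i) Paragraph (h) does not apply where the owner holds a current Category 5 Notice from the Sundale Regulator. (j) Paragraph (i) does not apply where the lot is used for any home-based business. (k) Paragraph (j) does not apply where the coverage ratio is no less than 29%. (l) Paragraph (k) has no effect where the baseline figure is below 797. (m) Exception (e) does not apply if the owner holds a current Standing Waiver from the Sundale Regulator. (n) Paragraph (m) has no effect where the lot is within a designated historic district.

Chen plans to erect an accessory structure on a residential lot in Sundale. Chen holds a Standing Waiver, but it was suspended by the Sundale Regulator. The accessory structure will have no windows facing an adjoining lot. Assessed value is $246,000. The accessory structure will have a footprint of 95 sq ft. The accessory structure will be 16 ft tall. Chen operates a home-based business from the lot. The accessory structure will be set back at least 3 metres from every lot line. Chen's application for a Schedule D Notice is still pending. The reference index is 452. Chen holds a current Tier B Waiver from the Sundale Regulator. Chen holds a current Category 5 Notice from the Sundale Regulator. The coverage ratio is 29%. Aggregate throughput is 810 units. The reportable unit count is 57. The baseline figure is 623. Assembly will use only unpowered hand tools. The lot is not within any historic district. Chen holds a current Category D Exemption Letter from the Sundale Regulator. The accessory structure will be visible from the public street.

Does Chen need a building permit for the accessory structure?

Exception (a) fails — no current Schedule D Notice is held.
Exception (b)'s conditions are all satisfied: the structure's footprint is 95 sq ft, below the 100 sq ft limit; the reportable unit count is 57, meeting the 48 threshold. But: (f) applies — the reference index is 452, less than the 566 limit. (b) is therefore removed.
Exception (c) requires that the structure's height is below 16 ft; but the structure's height is 16 ft, not below 16 ft, so (c) is unavailable.
Exception (d): aggregate throughput is 810 units, below the 860 units limit; assessed value is $246,000, below the $295,500 limit — every condition holds. Applying paragraphs (g)–(l): (g) operates (a current Category D Exemption Letter is held), but yields to (h): (h) operates against (g): a current Tier B Waiver is held. (i) would limit (h) — a current Category 5 Notice is held — but (j) sets (i) aside: (j) operates against (i): a home-based business operates on the lot. (k) is triggered (the coverage ratio is 29%, meeting the 29% threshold), but is overridden by (l): (l) operates against (k): the baseline figure is 623, below the 797 limit. Exception (d) stands.
Exception (e) requires that the structure will not be visible from the public street; but the structure will be visible from the street, so (e) is unavailable.

No — exception (d) applies; Chen does not need a building permit.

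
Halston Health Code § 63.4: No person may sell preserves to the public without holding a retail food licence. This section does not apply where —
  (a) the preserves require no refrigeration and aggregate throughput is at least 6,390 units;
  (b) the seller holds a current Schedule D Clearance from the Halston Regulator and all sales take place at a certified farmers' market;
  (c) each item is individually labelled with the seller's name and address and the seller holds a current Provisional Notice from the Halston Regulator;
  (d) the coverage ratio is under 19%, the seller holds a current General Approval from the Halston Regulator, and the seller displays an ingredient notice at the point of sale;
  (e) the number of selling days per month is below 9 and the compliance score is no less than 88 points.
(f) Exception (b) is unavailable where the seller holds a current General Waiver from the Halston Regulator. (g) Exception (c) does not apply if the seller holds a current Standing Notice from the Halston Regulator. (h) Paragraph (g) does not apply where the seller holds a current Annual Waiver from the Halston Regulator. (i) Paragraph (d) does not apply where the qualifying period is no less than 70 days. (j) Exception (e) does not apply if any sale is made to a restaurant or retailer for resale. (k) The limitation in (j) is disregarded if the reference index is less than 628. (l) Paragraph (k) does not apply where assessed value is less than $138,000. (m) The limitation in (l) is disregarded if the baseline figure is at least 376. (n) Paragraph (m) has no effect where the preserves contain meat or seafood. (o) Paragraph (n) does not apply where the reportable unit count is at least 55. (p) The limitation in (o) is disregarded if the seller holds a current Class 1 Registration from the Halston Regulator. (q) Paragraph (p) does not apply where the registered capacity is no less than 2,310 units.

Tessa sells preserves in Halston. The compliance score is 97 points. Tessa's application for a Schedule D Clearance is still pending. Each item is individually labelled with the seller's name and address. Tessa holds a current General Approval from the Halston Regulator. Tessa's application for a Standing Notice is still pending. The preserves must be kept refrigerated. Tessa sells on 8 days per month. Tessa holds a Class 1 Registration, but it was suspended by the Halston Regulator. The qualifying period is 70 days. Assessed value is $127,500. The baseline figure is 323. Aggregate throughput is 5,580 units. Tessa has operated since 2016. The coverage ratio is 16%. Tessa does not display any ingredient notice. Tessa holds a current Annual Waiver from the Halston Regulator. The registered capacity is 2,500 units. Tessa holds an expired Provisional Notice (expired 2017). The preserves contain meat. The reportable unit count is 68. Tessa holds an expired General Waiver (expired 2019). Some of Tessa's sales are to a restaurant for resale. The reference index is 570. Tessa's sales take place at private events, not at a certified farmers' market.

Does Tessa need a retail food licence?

Yes — Tessa must hold a retail food licence.

Exception (a) requires that the preserves require no refrigeration; but the preserves require refrigeration, so (a) is unavailable.
Exception (b) requires that the seller holds a current Schedule D Clearance from the Halston Regulator; but there is no Schedule D Clearance in force, so (b) is unavailable.
Exception (c) requires that the seller holds a current Provisional Notice from the Halston Regulator; but there is no Provisional Notice in force, so (c) is unavailable.
Exception (d) requires that the seller displays an ingredient notice at the point of sale; but no ingredient notice is displayed, so (d) is unavailable.
All of (e)'s requirements are met (the number of selling days per month is 8, below the 9 limit; the compliance score is 97 points, meeting the 88 points threshold). But: (j) applies — some sales are to a restaurant for resale. (k) is engaged (the reference index is 570, less than the 628 limit), but is overridden by (l): (l) operates against (k): assessed value is $127,500, less than the $138,000 limit. (m) is not triggered (the baseline figure is 323, short of 376), so (l) stands. Exception (e) does not apply.
No exception displaces § 63.4.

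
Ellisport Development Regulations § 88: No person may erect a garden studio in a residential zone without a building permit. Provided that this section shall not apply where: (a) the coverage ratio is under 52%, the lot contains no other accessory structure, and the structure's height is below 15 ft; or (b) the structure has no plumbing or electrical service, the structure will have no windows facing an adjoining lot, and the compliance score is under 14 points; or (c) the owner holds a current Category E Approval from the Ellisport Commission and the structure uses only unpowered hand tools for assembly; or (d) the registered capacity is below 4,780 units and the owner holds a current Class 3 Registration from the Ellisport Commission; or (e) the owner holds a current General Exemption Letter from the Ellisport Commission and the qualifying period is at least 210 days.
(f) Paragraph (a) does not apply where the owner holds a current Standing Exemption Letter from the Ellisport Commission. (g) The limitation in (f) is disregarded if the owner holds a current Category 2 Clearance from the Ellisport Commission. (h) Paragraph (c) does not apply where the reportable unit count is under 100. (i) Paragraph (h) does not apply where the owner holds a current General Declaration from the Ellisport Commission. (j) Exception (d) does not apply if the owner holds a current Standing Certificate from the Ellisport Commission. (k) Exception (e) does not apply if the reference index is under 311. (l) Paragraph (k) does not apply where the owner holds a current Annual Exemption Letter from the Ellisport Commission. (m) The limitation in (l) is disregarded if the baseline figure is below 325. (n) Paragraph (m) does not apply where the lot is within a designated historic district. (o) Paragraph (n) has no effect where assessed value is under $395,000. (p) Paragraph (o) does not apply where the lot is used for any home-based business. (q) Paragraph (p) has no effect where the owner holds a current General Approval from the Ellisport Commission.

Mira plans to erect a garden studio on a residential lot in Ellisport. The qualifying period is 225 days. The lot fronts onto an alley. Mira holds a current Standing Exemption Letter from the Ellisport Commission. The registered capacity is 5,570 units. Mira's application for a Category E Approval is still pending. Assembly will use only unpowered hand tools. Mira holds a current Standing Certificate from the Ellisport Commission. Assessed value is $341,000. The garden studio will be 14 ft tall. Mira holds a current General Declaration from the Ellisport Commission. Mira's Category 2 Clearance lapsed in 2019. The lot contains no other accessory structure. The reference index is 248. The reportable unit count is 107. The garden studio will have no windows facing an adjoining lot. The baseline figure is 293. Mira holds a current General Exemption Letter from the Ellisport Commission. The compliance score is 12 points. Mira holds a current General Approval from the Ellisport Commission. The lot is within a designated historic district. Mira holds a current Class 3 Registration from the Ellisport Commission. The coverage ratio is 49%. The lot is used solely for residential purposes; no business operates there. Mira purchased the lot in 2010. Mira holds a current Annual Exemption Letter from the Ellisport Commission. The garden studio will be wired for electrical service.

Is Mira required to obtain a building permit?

Exception (a) is satisfied on its face — the coverage ratio is 49%, under the 52% limit; the lot has no other accessory structure; the structure's height is 14 ft, below the 15 ft limit. Turning to paragraphs (f)–(g): (f) operates against (a): a current Standing Exemption Letter is held. (g) is inapplicable (no current Category 2 Clearance is held), so (f) stands. Exception (a) does not apply.
Exception (b) requires that the structure has no plumbing or electrical service; but electrical service is planned, so (b) is unavailable.
Exception (c) requires that the owner holds a current Category E Approval from the Ellisport Commission; but no current Category E Approval is held, so (c) is unavailable.
Exception (d) requires that the registered capacity is below 4,780 units; but the registered capacity is 5,570 units, not below 4,780 units, so (d) is unavailable.
Exception (e): a current General Exemption Letter is held; the qualifying period is 225 days, meeting the 210 days threshold — every condition holds. But: (k) operates against (e): the reference index is 248, under the 311 limit. (l) is triggered (a current Annual Exemption Letter is held), but yields to (m): (m) operates — the baseline figure is 293, below the 325 limit. (n) would limit (m) — the lot is in a historic district — but (o) sets (n) aside: (o) operates against (n): assessed value is $341,000, under the $395,000 limit. (p) is not engaged (the lot is solely residential), so (o) stands. So (e) is unavailable.
Every exception is unavailable, so the rule governs.

Yes — Mira must obtain a building permit.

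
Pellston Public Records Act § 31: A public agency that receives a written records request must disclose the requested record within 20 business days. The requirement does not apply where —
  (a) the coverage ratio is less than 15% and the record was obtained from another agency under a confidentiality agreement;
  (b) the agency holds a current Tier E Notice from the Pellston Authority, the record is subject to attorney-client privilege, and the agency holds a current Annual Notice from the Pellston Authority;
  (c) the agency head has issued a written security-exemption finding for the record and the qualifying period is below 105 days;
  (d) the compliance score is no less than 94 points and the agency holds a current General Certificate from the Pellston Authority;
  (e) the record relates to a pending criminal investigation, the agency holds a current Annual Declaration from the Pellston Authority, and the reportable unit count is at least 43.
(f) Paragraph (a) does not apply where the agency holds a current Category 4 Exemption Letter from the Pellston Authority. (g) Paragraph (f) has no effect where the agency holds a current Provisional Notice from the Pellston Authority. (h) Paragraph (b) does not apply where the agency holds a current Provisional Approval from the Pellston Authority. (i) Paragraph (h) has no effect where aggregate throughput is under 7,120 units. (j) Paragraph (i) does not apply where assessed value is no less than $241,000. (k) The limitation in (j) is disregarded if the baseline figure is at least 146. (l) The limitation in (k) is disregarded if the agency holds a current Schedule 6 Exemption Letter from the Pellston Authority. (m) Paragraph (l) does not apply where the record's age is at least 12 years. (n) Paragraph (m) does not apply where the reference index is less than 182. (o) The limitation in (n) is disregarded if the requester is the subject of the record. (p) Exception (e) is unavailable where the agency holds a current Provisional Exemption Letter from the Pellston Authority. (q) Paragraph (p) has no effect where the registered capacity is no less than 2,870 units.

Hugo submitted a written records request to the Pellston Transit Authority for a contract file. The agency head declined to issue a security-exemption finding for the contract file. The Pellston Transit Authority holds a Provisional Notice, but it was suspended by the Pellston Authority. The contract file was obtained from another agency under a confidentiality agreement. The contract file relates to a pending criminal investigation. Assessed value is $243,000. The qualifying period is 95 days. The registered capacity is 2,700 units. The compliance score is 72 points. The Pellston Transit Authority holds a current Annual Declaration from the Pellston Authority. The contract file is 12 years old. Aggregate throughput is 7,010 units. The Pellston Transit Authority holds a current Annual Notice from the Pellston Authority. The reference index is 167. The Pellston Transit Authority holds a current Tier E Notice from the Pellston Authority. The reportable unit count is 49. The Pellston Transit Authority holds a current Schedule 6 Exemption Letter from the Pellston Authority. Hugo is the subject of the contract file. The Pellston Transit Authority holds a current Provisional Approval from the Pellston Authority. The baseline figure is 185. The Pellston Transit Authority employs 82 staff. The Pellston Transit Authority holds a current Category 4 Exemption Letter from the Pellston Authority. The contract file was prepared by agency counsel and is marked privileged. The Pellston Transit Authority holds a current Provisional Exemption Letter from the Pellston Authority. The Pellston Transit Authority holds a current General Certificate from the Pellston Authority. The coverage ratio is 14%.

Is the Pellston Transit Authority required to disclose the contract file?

No — exception (b) applies; the Pellston Transit Authority is not required to disclose the contract file.

Exception (a)'s conditions are all satisfied: the coverage ratio is 14%, less than the 15% limit; the contract file was obtained under a confidentiality agreement. However, paragraphs (f)–(g) must be considered: (f) is engaged — a current Category 4 Exemption Letter is held. (g), which would lift (f), is inapplicable — no current Provisional Notice is held. (a) is therefore removed.
Exception (b) is satisfied on its face — a current Tier E Notice is held; the contract file is privileged; a current Annual Notice is held. Under paragraphs (h)–(o): (h) is engaged (a current Provisional Approval is held), but yields to (i): (i) operates against (h): aggregate throughput is 7,010 units, under the 7,120 units limit. (j) would limit (i) — assessed value is $243,000, meeting the $241,000 threshold — but (k) sets (j) aside: (k) operates against (j): the baseline figure is 185, meeting the 146 threshold. (l) would limit (k) — a current Schedule 6 Exemption Letter is held — but (m) sets (l) aside: (m) applies — the record's age is 12 years, meeting the 12 years threshold. (n) would limit (m) — the reference index is 167, less than the 182 limit — but (o) sets (n) aside: (o) operates against (n): Hugo is the subject of the contract file. (b) remains available.
Exception (c) fails — the agency head declined to issue a security-exemption finding.
Exception (d) does not apply: the compliance score is 72 points, short of 94 points.
Exception (e): the contract file relates to a pending investigation; a current Annual Declaration is held; the reportable unit count is 49, meeting the 43 threshold — every condition holds. However, paragraphs (p)–(q) must be considered: (p) operates against (e): a current Provisional Exemption Letter is held. (q) does not operate here (the registered capacity is 2,700 units, short of 2,870 units), so (p) stands. (e) is therefore removed.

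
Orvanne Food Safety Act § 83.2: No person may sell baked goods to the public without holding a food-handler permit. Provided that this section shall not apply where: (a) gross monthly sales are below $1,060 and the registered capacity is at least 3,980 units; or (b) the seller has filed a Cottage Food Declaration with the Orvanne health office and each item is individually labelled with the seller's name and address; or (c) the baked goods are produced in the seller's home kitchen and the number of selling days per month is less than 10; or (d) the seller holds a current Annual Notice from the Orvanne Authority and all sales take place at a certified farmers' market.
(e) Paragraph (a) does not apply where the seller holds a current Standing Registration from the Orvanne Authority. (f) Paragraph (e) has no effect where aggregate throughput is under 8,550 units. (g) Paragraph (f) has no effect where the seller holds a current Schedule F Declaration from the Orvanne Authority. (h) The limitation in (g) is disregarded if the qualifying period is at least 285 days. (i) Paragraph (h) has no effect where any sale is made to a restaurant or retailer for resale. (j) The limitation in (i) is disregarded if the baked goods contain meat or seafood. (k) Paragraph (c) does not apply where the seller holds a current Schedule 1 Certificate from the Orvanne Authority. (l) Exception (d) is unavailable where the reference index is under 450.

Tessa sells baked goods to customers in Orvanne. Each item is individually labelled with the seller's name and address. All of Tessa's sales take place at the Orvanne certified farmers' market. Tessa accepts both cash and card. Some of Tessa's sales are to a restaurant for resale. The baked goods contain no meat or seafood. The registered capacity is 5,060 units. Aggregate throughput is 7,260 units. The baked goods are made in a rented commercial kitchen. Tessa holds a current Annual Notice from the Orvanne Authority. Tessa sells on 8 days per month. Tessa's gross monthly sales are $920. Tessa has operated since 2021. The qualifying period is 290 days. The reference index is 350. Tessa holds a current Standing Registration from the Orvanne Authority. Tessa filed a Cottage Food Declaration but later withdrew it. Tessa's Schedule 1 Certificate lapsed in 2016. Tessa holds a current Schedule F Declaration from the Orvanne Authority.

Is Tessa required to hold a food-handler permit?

Exception (a) is satisfied on its face — gross monthly sales are $920, below the $1,060 limit; the registered capacity is 5,060 units, meeting the 3,980 units threshold. But: (e) is triggered — a current Standing Registration is held. (f) would limit (e) — aggregate throughput is 7,260 units, under the 8,550 units limit — but (g) sets (f) aside: (g) is triggered — a current Schedule F Declaration is held. (h) would limit (g) — the qualifying period is 290 days, meeting the 285 days threshold — but (i) sets (h) aside: (i) applies — some sales are to a restaurant for resale. (j) is inapplicable (the baked goods contain no meat or seafood), so (i) stands. So (a) is unavailable.
Exception (b) does not apply: the Cottage Food Declaration was withdrawn.
Exception (c) fails — the baked goods are made in a commercial kitchen, not a home kitchen.
Exception (d) is satisfied on its face — a current Annual Notice is held; all sales are at a certified farmers' market. Turning to paragraph (l): (l) operates against (d): the reference index is 350, under the 450 limit. (d) is therefore removed.
No exception displaces § 83.2.

Yes — Tessa must hold a food-handler permit.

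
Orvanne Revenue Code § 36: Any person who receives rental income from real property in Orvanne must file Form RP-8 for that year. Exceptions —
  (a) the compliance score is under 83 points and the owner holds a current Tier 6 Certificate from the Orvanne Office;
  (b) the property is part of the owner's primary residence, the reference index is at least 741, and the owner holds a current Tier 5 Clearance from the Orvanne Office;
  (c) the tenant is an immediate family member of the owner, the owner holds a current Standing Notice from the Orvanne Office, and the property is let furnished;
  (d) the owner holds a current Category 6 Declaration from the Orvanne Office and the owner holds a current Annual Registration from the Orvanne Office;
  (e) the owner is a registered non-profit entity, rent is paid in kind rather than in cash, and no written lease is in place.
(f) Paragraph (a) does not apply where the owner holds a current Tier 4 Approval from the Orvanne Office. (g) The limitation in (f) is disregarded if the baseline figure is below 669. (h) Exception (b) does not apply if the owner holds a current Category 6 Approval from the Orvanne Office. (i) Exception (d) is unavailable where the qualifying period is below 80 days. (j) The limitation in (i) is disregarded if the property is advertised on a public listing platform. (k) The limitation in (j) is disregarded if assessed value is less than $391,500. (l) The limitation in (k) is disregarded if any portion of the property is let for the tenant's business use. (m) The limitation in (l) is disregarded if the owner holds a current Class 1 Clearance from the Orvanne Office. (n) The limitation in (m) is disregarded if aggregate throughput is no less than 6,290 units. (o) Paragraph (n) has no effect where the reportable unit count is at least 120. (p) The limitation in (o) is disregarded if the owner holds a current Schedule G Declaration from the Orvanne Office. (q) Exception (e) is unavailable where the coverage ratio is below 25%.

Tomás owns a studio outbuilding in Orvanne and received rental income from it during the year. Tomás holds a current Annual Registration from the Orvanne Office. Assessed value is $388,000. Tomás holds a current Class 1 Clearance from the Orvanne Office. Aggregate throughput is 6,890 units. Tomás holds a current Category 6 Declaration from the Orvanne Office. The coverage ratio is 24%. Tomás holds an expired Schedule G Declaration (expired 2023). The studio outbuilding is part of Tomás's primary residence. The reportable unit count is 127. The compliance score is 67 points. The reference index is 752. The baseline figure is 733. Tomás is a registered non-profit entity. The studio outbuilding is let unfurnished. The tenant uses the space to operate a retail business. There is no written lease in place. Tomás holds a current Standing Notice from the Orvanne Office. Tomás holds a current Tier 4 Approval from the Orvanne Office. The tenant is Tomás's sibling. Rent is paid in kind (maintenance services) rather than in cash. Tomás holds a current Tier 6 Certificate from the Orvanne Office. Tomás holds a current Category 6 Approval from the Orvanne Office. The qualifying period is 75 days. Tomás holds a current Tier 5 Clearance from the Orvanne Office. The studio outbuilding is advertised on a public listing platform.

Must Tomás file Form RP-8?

Yes — Tomás must file Form RP-8.

Exception (a) is satisfied on its face — the compliance score is 67 points, under the 83 points limit; a current Tier 6 Certificate is held. However, paragraphs (f)–(g) must be considered: (f) is engaged — a current Tier 4 Approval is held. (g) does not operate here (the baseline figure is 733, not below 669), so (f) stands. (a) is therefore removed.
Exception (b): the studio outbuilding is part of the primary residence; the reference index is 752, meeting the 741 threshold; a current Tier 5 Clearance is held — every condition holds. But: (h) operates against (b): a current Category 6 Approval is held. Exception (b) does not apply.
Exception (c) fails — the property is let unfurnished.
All of (d)'s requirements are met (a current Category 6 Declaration is held; a current Annual Registration is held). However, paragraphs (i)–(p) must be considered: (i) is engaged — the qualifying period is 75 days, below the 80 days limit. (j) is engaged (the property is publicly advertised), but is displaced by (k): (k) is engaged — assessed value is $388,000, less than the $391,500 limit. (l) would limit (k) — the space is let for business use — but (m) sets (l) aside: (m) is triggered — a current Class 1 Clearance is held. (n) operates (aggregate throughput is 6,890 units, meeting the 6,290 units threshold), but is itself disapplied by (o): (o) operates against (n): the reportable unit count is 127, meeting the 120 threshold. (p) is inapplicable (there is no Schedule G Declaration in force), so (o) stands. (d) is therefore removed.
Exception (e) is satisfied on its face — Tomás is a registered non-profit; rent is paid in kind; there is no written lease. Turning to paragraph (q): (q) is triggered — the coverage ratio is 24%, below the 25% limit. Exception (e) does not apply.
None of the exceptions is available; § 36 applies in full.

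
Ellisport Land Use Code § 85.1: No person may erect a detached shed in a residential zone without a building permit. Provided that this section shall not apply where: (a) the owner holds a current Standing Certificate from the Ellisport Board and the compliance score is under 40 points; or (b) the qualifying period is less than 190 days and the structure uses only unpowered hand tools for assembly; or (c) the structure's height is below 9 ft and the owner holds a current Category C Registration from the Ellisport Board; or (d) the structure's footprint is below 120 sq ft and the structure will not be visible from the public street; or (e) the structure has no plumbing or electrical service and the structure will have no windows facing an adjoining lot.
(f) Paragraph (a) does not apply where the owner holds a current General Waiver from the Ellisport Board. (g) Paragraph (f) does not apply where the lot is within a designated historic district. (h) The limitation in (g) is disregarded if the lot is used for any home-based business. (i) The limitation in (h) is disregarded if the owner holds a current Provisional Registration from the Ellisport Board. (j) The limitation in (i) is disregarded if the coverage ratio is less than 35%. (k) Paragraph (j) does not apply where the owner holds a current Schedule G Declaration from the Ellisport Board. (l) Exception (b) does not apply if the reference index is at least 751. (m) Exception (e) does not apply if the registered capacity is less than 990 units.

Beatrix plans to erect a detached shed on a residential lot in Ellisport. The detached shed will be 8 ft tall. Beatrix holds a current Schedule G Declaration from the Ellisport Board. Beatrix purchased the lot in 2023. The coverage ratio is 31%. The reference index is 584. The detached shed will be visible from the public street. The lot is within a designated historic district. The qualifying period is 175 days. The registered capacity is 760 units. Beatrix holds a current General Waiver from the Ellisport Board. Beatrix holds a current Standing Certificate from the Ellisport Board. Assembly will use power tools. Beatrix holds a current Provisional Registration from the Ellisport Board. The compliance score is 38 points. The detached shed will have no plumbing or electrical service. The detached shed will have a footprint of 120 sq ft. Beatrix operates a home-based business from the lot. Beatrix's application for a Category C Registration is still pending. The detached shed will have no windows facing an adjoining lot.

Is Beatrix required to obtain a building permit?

No — exception (a) applies; Beatrix does not need a building permit.

All of (a)'s requirements are met (a current Standing Certificate is held; the compliance score is 38 points, under the 40 points limit). Applying paragraphs (f)–(k): (f) would limit (a) — a current General Waiver is held — but (g) sets (f) aside: (g) is engaged — the lot is in a historic district. (h) would limit (g) — a home-based business operates on the lot — but (i) sets (h) aside: (i) operates against (h): a current Provisional Registration is held. (j) would limit (i) — the coverage ratio is 31%, less than the 35% limit — but (k) sets (j) aside: (k) operates against (j): a current Schedule G Declaration is held. So (a) applies.
Exception (b) requires that the structure uses only unpowered hand tools for assembly; but assembly uses power tools, so (b) is unavailable.
Exception (c) requires that the owner holds a current Category C Registration from the Ellisport Board; but there is no Category C Registration in force, so (c) is unavailable.
Exception (d) requires that the structure's footprint is below 120 sq ft; but the structure's footprint is 120 sq ft, not below 120 sq ft, so (d) is unavailable.
All of (e)'s requirements are met (there is no plumbing or electrical service; no windows face an adjoining lot). But: (m) operates against (e): the registered capacity is 760 units, less than the 990 units limit. (e) is therefore removed.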